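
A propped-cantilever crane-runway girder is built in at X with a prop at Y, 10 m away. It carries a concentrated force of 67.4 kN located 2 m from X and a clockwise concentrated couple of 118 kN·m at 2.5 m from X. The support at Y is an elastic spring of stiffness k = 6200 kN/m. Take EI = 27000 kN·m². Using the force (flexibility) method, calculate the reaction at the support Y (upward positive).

R_Y = 11.37 kN

Release the roller at Y. Primary structure: cantilever fixed at X.
Downward deflection at the released point Y due to the loads:
  point load 67.4 at a = 2: Pa²(3L − a)/(6EI) = 1258/EI
  clockwise couple 118 at a = 2.5: M₀a(2L − a)/(2EI) = 2581/EI
  δ_0 = 3839/EI
Tip deflection under a unit load at Y: L³/(3EI) = 333.3/EI.
With EI = 27000 kN·m²: δ_0 = 0.1422 m and δ_{YY} = 0.012346 m/kN.
Compatibility — the spring shortens by R_Y/k under the reaction it provides: δ_0 − R_Y·δ_{YY} = R_Y/k. With 1/k = 0.000161 m/kN, R_Y = δ_0 / (δ_{YY} + 1/k) = 0.1422 / (0.012346 + 0.000161) = 11.37 kN.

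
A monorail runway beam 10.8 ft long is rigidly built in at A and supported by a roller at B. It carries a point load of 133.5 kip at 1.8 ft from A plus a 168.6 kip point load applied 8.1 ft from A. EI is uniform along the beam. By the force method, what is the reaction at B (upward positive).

Release the roller at B. Primary structure: cantilever fixed at A.
Downward deflection at the released point B due to the loads:
  point load 133.5 at a = 1.8: Pa²(3L − a)/(6EI) = 2206/EI
  point load 168.6 at a = 8.1: Pa²(3L − a)/(6EI) = 44800/EI
  δ_0 = 47006/EI
Flexibility coefficient — unit upward force at B: δ_{BB} = L³/(3EI) = 419.9/EI.
The prop prevents deflection at B: R_B = δ_0/δ_{BB} = 47006/419.9 = 111.9 kip.

R_B = 111.9 kip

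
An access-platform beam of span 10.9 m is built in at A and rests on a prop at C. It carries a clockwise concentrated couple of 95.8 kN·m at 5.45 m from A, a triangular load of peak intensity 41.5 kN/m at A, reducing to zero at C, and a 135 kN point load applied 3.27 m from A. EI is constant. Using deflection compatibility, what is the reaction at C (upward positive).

R_C = 71.53 kN

Release the roller at C. Primary structure: cantilever fixed at A.
Downward deflection at the released point C due to the loads:
  clockwise couple 95.8 at a = 5.45: M₀a(2L − a)/(2EI) = 4268/EI
  triangular load, peak 41.5 at the fixed end: w₀L⁴/(30EI) = 19527/EI
  point load 135 at a = 3.27: Pa²(3L − a)/(6EI) = 7081/EI
  δ_0 = 30876/EI
Flexibility coefficient — unit upward force at C: δ_{CC} = L³/(3EI) = 431.7/EI.
The prop prevents deflection at C: R_C = δ_0/δ_{CC} = 30876/431.7 = 71.53 kN.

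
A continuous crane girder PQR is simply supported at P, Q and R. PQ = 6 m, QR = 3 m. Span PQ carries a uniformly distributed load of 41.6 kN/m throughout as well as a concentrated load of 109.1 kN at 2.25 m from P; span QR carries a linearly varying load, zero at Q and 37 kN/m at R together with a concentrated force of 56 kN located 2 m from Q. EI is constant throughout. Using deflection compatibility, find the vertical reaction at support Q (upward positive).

Release continuity at Q by inserting a hinge; the redundant is the internal moment M_Q. The primary structure is two simply-supported spans PQ and QR.
Discontinuity in slope at Q on the released structure — sum the simple-span end rotations:
  span PQ: UDL 41.6: wL³/(24EI) = 374.4/EI
  span PQ: point load 109.1 at a = 2.25: Pab(L + a)/(6LEI) = 211/EI
  span QR: triangular load, peak 37: 7w₀L³/(360EI) = 19.43/EI
  span QR: point load 56 at a = 2: Pab(L + b)/(6LEI) = 24.89/EI
  relative rotation θ_0 = (585.4 + 44.31)/EI = 629.7/EI
A unit hogging moment at Q produces rotation L₁/(3EI) + L₂/(3EI) = 3/EI.
Compatibility: M_Q·(L₁+L₂)/(3EI) = θ_0, giving M_Q = 209.9 kN·m (hogging).
Span PQ, ΣM about P with M_Q applied at Q: R_Q^{PQ}·6 = 994.3 + 209.9, so R_Q^{PQ} = 200.7 kN and R_P = 358.7 − 200.7 = 158 kN.
Span QR, ΣM about R: R_Q^{QR}·3 = 111.5 + 209.9, so R_Q^{QR} = 107.1 kN and R_R = 111.5 − 107.1 = 4.37 kN.
R_Q = 200.7 + 107.1 = 307.8 kN.

R_Q = 307.8 kN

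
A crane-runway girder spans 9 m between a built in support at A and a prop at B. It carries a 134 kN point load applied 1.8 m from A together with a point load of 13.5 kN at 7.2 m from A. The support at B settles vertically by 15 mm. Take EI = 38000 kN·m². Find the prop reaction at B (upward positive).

Take the reaction at B as the redundant and release it; the primary structure is a cantilever fixed at A.
Primary-structure tip deflection at B by superposition:
  point load 134 at a = 1.8: Pa²(3L − a)/(6EI) = 1823/EI
  point load 13.5 at a = 7.2: Pa²(3L − a)/(6EI) = 2309/EI
  δ_0 = 4133/EI
Flexibility coefficient — unit upward force at B: δ_{BB} = L³/(3EI) = 243/EI.
With EI = 38000 kN·m²: δ_0 = 0.10876 m and δ_{BB} = 0.006395 m/kN.
Compatibility — the beam at B must follow the support down by 0.015 m: δ_0 − R_B·δ_{BB} = 0.015, so R_B = (0.10876 − 0.015)/0.006395 = 14.66 kN.

R_B = 14.66 kN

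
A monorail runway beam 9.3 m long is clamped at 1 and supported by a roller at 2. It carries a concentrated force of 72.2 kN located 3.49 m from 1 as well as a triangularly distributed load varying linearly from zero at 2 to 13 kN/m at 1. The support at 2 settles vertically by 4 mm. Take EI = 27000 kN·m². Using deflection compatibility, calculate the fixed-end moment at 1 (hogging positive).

M_1 = 206.6 kN·m

Release the roller at 2. Primary structure: cantilever fixed at 1.
Free-end deflection of the primary structure under the applied loading (downward +):
  point load 72.2 at a = 3.49: Pa²(3L − a)/(6EI) = 3578/EI
  triangular load, peak 13 at the fixed end: w₀L⁴/(30EI) = 3242/EI
  δ_0 = 6819/EI
Flexibility coefficient — unit upward force at 2: δ_{22} = L³/(3EI) = 268.1/EI.
With EI = 27000 kN·m²: δ_0 = 0.25257 m and δ_{22} = 0.00993 m/kN.
Compatibility — the beam at 2 must follow the support down by 0.004 m: δ_0 − R_2·δ_{22} = 0.004, so R_2 = (0.25257 − 0.004)/0.00993 = 25.03 kN.
Moment equilibrium about 1: M_1 = Σ(load moments about 1) − R_2·L = 439.4 − 25.03×9.3 = 206.6 kN·m.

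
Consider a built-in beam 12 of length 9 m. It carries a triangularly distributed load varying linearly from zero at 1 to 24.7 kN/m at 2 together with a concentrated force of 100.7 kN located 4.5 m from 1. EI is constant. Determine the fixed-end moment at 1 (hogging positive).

Release both end moments; the primary structure is a simply-supported span 12 with redundants M_1 and M_2.
On the primary (simply-supported) span, the end slopes from the loading are:
  at 1: triangular load, peak 24.7: 7w₀L³/(360EI) = 350.1/EI
  at 2: triangular load, peak 24.7: w₀L³/(45EI) = 400.1/EI
  at 1: point load 100.7 at a = 4.5: Pab(L + b)/(6LEI) = 509.8/EI
  at 2: point load 100.7 at a = 4.5: Pab(L + a)/(6LEI) = 509.8/EI
  θ_10 = 859.9/EI,  θ_20 = 909.9/EI
Flexibility coefficients: a unit moment at one end gives L/(3EI) there and L/(6EI) at the far end, so f₁₁ = f₂₂ = 3/EI and f₁₂ = f₂₁ = 1.5/EI.
Compatibility — zero rotation at each built-in end:
  3 M_1 + 1.5 M_2 = 859.9
  1.5 M_1 + 3 M_2 = 909.9
Solving the pair gives M_1 = 180 kN·m and M_2 = 213.3 kN·m (hogging).

M_1 = 180 kN·m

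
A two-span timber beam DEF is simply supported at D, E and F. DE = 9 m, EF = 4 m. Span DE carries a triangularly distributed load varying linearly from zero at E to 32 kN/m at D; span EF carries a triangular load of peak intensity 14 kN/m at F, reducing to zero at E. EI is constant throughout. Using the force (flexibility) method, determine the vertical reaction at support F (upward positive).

R_F = -8.508 kN

Take M_E as the redundant. Released structure: two simple spans DE and EF with a hinge at E.
End slopes at the hinge E, treating each span as simply supported:
  span DE: triangular load, peak 32: 7w₀L³/(360EI) = 453.6/EI
  span EF: triangular load, peak 14: 7w₀L³/(360EI) = 17.42/EI
  relative rotation θ_0 = (453.6 + 17.42)/EI = 471/EI
A unit hogging moment at E produces rotation L₁/(3EI) + L₂/(3EI) = 4.333/EI.
Slope continuity at E: θ_0 = M_E·4.333/EI, so M_E = 471/4.333 = 108.7 kN·m (hogging).
Span EF, ΣM about F: R_E^{EF}·4 = 37.33 + 108.7, so R_E^{EF} = 36.51 kN and R_F = 28 − 36.51 = -8.508 kN.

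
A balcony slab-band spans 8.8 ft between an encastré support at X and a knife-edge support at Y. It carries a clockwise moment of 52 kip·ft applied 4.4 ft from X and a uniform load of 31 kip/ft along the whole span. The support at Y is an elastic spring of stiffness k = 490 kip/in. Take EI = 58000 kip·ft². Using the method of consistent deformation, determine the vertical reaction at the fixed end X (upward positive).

R_X = 168.4 kip

Release the roller at Y. Primary structure: cantilever fixed at X.
Downward deflection at the released point Y due to the loads:
  clockwise couple 52 at a = 4.4: M₀a(2L − a)/(2EI) = 1510/EI
  UDL 31: wL⁴/(8EI) = 23238/EI
  δ_0 = 24748/EI
Flexibility coefficient — unit upward force at Y: δ_{YY} = L³/(3EI) = 227.2/EI.
With EI = 58000 kip·ft²: δ_0 = 0.42669 ft and δ_{YY} = 0.003917 ft/kip.
Compatibility — the spring shortens by R_Y/k under the reaction it provides: δ_0 − R_Y·δ_{YY} = R_Y/k. With 1/k = 1/(490×12) ft/kip = 0.00017 ft/kip, R_Y = δ_0 / (δ_{YY} + 1/k) = 0.42669 / (0.003917 + 0.00017) = 104.4 kip.
Vertical equilibrium: R_X = ΣP − R_Y = 272.8 − 104.4 = 168.4 kip.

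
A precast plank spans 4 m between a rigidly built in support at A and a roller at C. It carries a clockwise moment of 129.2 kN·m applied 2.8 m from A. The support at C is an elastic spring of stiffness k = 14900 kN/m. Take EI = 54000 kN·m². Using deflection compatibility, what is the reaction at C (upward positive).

R_C = 37.69 kN

Take the reaction at C as the redundant and release it; the primary structure is a cantilever fixed at A.
Free-end deflection of the primary structure under the applied loading (downward +):
  clockwise couple 129.2 at a = 2.8: M₀a(2L − a)/(2EI) = 940.6/EI
Flexibility coefficient — unit upward force at C: δ_{CC} = L³/(3EI) = 21.33/EI.
With EI = 54000 kN·m²: δ_0 = 0.017418 m and δ_{CC} = 0.000395 m/kN.
Compatibility — the spring shortens by R_C/k under the reaction it provides: δ_0 − R_C·δ_{CC} = R_C/k. With 1/k = 0.000067 m/kN, R_C = δ_0 / (δ_{CC} + 1/k) = 0.017418 / (0.000395 + 0.000067) = 37.69 kN.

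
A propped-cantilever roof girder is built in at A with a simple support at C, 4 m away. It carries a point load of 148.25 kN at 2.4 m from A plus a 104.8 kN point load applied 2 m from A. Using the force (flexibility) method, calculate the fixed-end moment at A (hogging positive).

Remove the prop at C; the released (primary) structure is a cantilever built in at A.
Deflection at C on the released cantilever, summing each load's contribution:
  point load 148.25 at a = 2.4: Pa²(3L − a)/(6EI) = 1366/EI
  point load 104.8 at a = 2: Pa²(3L − a)/(6EI) = 698.7/EI
  δ_0 = 2065/EI
Flexibility coefficient — unit upward force at C: δ_{CC} = L³/(3EI) = 21.33/EI.
Compatibility at C: δ_0 − R_C·δ_{CC} = 0, so R_C = 2065/21.33 = 96.79 kN.
Moment equilibrium about A: M_A = Σ(load moments about A) − R_C·L = 565.4 − 96.79×4 = 178.2 kN·m.

M_A = 178.2 kN·m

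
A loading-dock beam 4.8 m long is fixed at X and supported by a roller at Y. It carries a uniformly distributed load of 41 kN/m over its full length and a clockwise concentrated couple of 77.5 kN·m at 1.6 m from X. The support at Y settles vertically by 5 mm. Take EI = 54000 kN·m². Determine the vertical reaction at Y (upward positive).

R_Y = 79.93 kN

Remove the prop at Y; the released (primary) structure is a cantilever built in at X.
Primary-structure tip deflection at Y by superposition:
  UDL 41: wL⁴/(8EI) = 2721/EI
  clockwise couple 77.5 at a = 1.6: M₀a(2L − a)/(2EI) = 496/EI
  δ_0 = 3217/EI
Tip deflection under a unit load at Y: L³/(3EI) = 36.86/EI.
With EI = 54000 kN·m²: δ_0 = 0.059566 m and δ_{YY} = 0.000683 m/kN.
Compatibility — the beam at Y must follow the support down by 0.005 m: δ_0 − R_Y·δ_{YY} = 0.005, so R_Y = (0.059566 − 0.005)/0.000683 = 79.93 kN.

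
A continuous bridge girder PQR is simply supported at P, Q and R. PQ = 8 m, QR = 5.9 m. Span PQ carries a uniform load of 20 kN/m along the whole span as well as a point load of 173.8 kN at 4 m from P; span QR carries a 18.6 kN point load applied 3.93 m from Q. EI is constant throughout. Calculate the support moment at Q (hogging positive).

M_Q = 249 kN·m

Release continuity at Q by inserting a hinge; the redundant is the internal moment M_Q. The primary structure is two simply-supported spans PQ and QR.
Discontinuity in slope at Q on the released structure — sum the simple-span end rotations:
  span PQ: UDL 20: wL³/(24EI) = 426.7/EI
  span PQ: point load 173.8 at a = 4: Pab(L + a)/(6LEI) = 695.2/EI
  span QR: point load 18.6 at a = 3.93: Pab(L + b)/(6LEI) = 32.01/EI
  relative rotation θ_0 = (1122 + 32.01)/EI = 1154/EI
A unit hogging moment at Q produces rotation L₁/(3EI) + L₂/(3EI) = 4.633/EI.
Slope continuity at Q: θ_0 = M_Q·4.633/EI, so M_Q = 1154/4.633 = 249 kN·m (hogging).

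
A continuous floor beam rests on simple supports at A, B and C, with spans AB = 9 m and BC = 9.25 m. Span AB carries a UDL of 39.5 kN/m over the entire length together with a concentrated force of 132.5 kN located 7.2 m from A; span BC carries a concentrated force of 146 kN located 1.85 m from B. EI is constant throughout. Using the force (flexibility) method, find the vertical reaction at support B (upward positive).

Take M_B as the redundant. Released structure: two simple spans AB and BC with a hinge at B.
Discontinuity in slope at B on the released structure — sum the simple-span end rotations:
  span AB: UDL 39.5: wL³/(24EI) = 1200/EI
  span AB: point load 132.5 at a = 7.2: Pab(L + a)/(6LEI) = 515.2/EI
  span BC: point load 146 at a = 1.85: Pab(L + b)/(6LEI) = 599.6/EI
  relative rotation θ_0 = (1715 + 599.6)/EI = 2315/EI
A unit hogging moment at B produces rotation L₁/(3EI) + L₂/(3EI) = 6.083/EI.
Compatibility: M_B·(L₁+L₂)/(3EI) = θ_0, giving M_B = 380.5 kN·m (hogging).
Span AB, ΣM about A with M_B applied at B: R_B^{AB}·9 = 2554 + 380.5, so R_B^{AB} = 326 kN and R_A = 488 − 326 = 162 kN.
Span BC, ΣM about C: R_B^{BC}·9.25 = 1080 + 380.5, so R_B^{BC} = 157.9 kN and R_C = 146 − 157.9 = -11.93 kN.
R_B = 326 + 157.9 = 484 kN.

R_B = 484 kN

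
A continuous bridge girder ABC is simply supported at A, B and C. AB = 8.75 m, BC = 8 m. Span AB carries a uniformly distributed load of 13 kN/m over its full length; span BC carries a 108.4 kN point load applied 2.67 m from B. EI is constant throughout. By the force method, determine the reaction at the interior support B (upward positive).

Release continuity at B by inserting a hinge; the redundant is the internal moment M_B. The primary structure is two simply-supported spans AB and BC.
Rotations at B on the released spans (each span's end-slope, ×1/EI):
  span AB: UDL 13: wL³/(24EI) = 362.9/EI
  span BC: point load 108.4 at a = 2.67: Pab(L + b)/(6LEI) = 428.4/EI
  relative rotation θ_0 = (362.9 + 428.4)/EI = 791.3/EI
A unit hogging moment at B produces rotation L₁/(3EI) + L₂/(3EI) = 5.583/EI.
Compatibility: M_B·(L₁+L₂)/(3EI) = θ_0, giving M_B = 141.7 kN·m (hogging).
Span AB, ΣM about A with M_B applied at B: R_B^{AB}·8.75 = 497.7 + 141.7, so R_B^{AB} = 73.07 kN and R_A = 113.8 − 73.07 = 40.68 kN.
Span BC, ΣM about C: R_B^{BC}·8 = 577.8 + 141.7, so R_B^{BC} = 89.94 kN and R_C = 108.4 − 89.94 = 18.46 kN.
R_B = 73.07 + 89.94 = 163 kN.

R_B = 163 kN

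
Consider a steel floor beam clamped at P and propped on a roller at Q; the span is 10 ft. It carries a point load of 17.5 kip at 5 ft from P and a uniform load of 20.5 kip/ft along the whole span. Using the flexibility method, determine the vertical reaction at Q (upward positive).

R_Q = 82.34 kip

Choose R_Q as the redundant. The primary structure is the cantilever fixed at P.
Downward deflection at the released point Q due to the loads:
  point load 17.5 at a = 5: Pa²(3L − a)/(6EI) = 1823/EI
  UDL 20.5: wL⁴/(8EI) = 25625/EI
  δ_0 = 27448/EI
Tip deflection under a unit load at Q: L³/(3EI) = 333.3/EI.
Compatibility at Q: δ_0 − R_Q·δ_{QQ} = 0, so R_Q = 27448/333.3 = 82.34 kip.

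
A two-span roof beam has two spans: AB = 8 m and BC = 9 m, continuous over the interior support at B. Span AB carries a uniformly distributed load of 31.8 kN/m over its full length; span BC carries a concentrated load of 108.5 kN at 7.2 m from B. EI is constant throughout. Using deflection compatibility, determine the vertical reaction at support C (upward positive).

R_C = 67.98 kN

Take M_B as the redundant. Released structure: two simple spans AB and BC with a hinge at B.
Rotations at B on the released spans (each span's end-slope, ×1/EI):
  span AB: UDL 31.8: wL³/(24EI) = 678.4/EI
  span BC: point load 108.5 at a = 7.2: Pab(L + b)/(6LEI) = 281.2/EI
  relative rotation θ_0 = (678.4 + 281.2)/EI = 959.6/EI
A unit hogging moment at B produces rotation L₁/(3EI) + L₂/(3EI) = 5.667/EI.
Slope continuity at B: θ_0 = M_B·5.667/EI, so M_B = 959.6/5.667 = 169.3 kN·m (hogging).
Span BC, ΣM about C: R_B^{BC}·9 = 195.3 + 169.3, so R_B^{BC} = 40.52 kN and R_C = 108.5 − 40.52 = 67.98 kN.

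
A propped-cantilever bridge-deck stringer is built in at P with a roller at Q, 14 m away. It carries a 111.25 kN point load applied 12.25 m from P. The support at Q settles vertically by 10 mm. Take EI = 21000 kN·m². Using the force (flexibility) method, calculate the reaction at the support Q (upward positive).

Take the reaction at Q as the redundant and release it; the primary structure is a cantilever fixed at P.
Downward deflection at the released point Q due to the loads:
  point load 111.25 at a = 12.25: Pa²(3L − a)/(6EI) = 82777/EI
Tip deflection under a unit load at Q: L³/(3EI) = 914.7/EI.
With EI = 21000 kN·m²: δ_0 = 3.9417 m and δ_{QQ} = 0.043556 m/kN.
Compatibility — the beam at Q must follow the support down by 0.01 m: δ_0 − R_Q·δ_{QQ} = 0.01, so R_Q = (3.9417 − 0.01)/0.043556 = 90.27 kN.

R_Q = 90.27 kN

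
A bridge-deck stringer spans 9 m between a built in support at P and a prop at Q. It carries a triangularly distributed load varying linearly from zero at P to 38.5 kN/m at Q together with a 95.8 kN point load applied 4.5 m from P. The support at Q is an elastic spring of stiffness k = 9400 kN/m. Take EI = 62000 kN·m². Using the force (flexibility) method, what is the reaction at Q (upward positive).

R_Q = 121.9 kN

Remove the prop at Q; the released (primary) structure is a cantilever built in at P.
Deflection at Q on the released cantilever, summing each load's contribution:
  triangular load, peak 38.5 at the free end: 11w₀L⁴/(120EI) = 23155/EI
  point load 95.8 at a = 4.5: Pa²(3L − a)/(6EI) = 7275/EI
  δ_0 = 30430/EI
Tip deflection under a unit load at Q: L³/(3EI) = 243/EI.
With EI = 62000 kN·m²: δ_0 = 0.4908 m and δ_{QQ} = 0.003919 m/kN.
Compatibility — the spring shortens by R_Q/k under the reaction it provides: δ_0 − R_Q·δ_{QQ} = R_Q/k. With 1/k = 0.000106 m/kN, R_Q = δ_0 / (δ_{QQ} + 1/k) = 0.4908 / (0.003919 + 0.000106) = 121.9 kN.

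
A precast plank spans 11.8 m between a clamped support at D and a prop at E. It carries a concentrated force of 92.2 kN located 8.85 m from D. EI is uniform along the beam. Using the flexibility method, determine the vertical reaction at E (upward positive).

R_E = 58.35 kN

Choose R_E as the redundant. The primary structure is the cantilever fixed at D.
Downward deflection at the released point E due to the loads:
  point load 92.2 at a = 8.85: Pa²(3L − a)/(6EI) = 31954/EI
Flexibility coefficient — unit upward force at E: δ_{EE} = L³/(3EI) = 547.7/EI.
The prop prevents deflection at E: R_E = δ_0/δ_{EE} = 31954/547.7 = 58.35 kN.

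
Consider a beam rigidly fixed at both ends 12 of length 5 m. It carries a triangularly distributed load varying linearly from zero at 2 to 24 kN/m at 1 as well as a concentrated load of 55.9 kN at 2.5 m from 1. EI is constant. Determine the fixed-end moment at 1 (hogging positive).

Take the two fixed-end moments M_1, M_2 as redundants; the released structure is the simple span 12.
On the primary (simply-supported) span, the end slopes from the loading are:
  at 1: triangular load, peak 24: w₀L³/(45EI) = 66.67/EI
  at 2: triangular load, peak 24: 7w₀L³/(360EI) = 58.33/EI
  at 1: point load 55.9 at a = 2.5: Pab(L + b)/(6LEI) = 87.34/EI
  at 2: point load 55.9 at a = 2.5: Pab(L + a)/(6LEI) = 87.34/EI
  θ_10 = 154/EI,  θ_20 = 145.7/EI
Flexibility coefficients: a unit moment at one end gives L/(3EI) there and L/(6EI) at the far end, so f₁₁ = f₂₂ = 1.667/EI and f₁₂ = f₂₁ = 0.8333/EI.
Compatibility — zero rotation at each built-in end:
  1.667 M_1 + 0.8333 M_2 = 154
  0.8333 M_1 + 1.667 M_2 = 145.7
Solving the pair gives M_1 = 64.94 kN·m and M_2 = 54.94 kN·m (hogging).

M_1 = 64.94 kN·m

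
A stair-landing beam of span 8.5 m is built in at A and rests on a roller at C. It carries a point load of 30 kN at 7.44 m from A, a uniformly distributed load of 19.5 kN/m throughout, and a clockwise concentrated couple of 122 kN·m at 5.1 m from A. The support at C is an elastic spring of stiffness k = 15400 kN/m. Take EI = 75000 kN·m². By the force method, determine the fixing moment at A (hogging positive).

M_A = 180.7 kN·m

Remove the prop at C; the released (primary) structure is a cantilever built in at A.
Deflection at C on the released cantilever, summing each load's contribution:
  point load 30 at a = 7.44: Pa²(3L − a)/(6EI) = 4998/EI
  UDL 19.5: wL⁴/(8EI) = 12724/EI
  clockwise couple 122 at a = 5.1: M₀a(2L − a)/(2EI) = 3702/EI
  δ_0 = 21424/EI
Tip deflection under a unit load at C: L³/(3EI) = 204.7/EI.
With EI = 75000 kN·m²: δ_0 = 0.28566 m and δ_{CC} = 0.002729 m/kN.
Compatibility — the spring shortens by R_C/k under the reaction it provides: δ_0 − R_C·δ_{CC} = R_C/k. With 1/k = 0.000065 m/kN, R_C = δ_0 / (δ_{CC} + 1/k) = 0.28566 / (0.002729 + 0.000065) = 102.2 kN.
Moment equilibrium about A: M_A = Σ(load moments about A) − R_C·L = 1050 − 102.2×8.5 = 180.7 kN·m.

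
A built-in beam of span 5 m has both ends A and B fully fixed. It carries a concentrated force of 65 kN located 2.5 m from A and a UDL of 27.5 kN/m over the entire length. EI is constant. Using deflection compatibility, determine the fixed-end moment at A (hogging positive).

Take the two fixed-end moments M_A, M_B as redundants; the released structure is the simple span AB.
End rotations of the released simple span under the applied load (×1/EI):
  at A: point load 65 at a = 2.5: Pab(L + b)/(6LEI) = 101.6/EI
  at B: point load 65 at a = 2.5: Pab(L + a)/(6LEI) = 101.6/EI
  at A: UDL 27.5: wL³/(24EI) = 143.2/EI
  at B: UDL 27.5: wL³/(24EI) = 143.2/EI
  θ_A0 = 244.8/EI,  θ_B0 = 244.8/EI
Flexibility coefficients: a unit moment at one end gives L/(3EI) there and L/(6EI) at the far end, so f₁₁ = f₂₂ = 1.667/EI and f₁₂ = f₂₁ = 0.8333/EI.
Compatibility — zero rotation at each built-in end:
  1.667 M_A + 0.8333 M_B = 244.8
  0.8333 M_A + 1.667 M_B = 244.8
Solving the pair gives M_A = 97.92 kN·m and M_B = 97.92 kN·m (hogging).

M_A = 97.92 kN·m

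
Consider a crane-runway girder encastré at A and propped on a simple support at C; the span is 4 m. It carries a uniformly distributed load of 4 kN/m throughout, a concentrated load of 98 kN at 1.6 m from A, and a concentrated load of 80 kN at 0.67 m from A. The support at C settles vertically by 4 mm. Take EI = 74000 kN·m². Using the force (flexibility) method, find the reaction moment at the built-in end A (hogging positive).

Take the reaction at C as the redundant and release it; the primary structure is a cantilever fixed at A.
Downward deflection at the released point C due to the loads:
  UDL 4: wL⁴/(8EI) = 128/EI
  point load 98 at a = 1.6: Pa²(3L − a)/(6EI) = 434.9/EI
  point load 80 at a = 0.67: Pa²(3L − a)/(6EI) = 67.81/EI
  δ_0 = 630.7/EI
Flexibility coefficient — unit upward force at C: δ_{CC} = L³/(3EI) = 21.33/EI.
With EI = 74000 kN·m²: δ_0 = 0.008523 m and δ_{CC} = 0.000288 m/kN.
Compatibility — the beam at C must follow the support down by 0.004 m: δ_0 − R_C·δ_{CC} = 0.004, so R_C = (0.008523 − 0.004)/0.000288 = 15.69 kN.
Moment equilibrium about A: M_A = Σ(load moments about A) − R_C·L = 242.4 − 15.69×4 = 179.6 kN·m.

M_A = 179.6 kN·m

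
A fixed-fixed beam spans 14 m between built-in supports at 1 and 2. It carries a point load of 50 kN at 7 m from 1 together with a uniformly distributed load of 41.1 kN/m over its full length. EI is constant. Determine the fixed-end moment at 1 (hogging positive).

Take the two fixed-end moments M_1, M_2 as redundants; the released structure is the simple span 12.
End rotations of the released simple span under the applied load (×1/EI):
  at 1: point load 50 at a = 7: Pab(L + b)/(6LEI) = 612.5/EI
  at 2: point load 50 at a = 7: Pab(L + a)/(6LEI) = 612.5/EI
  at 1: UDL 41.1: wL³/(24EI) = 4699/EI
  at 2: UDL 41.1: wL³/(24EI) = 4699/EI
  θ_10 = 5312/EI,  θ_20 = 5312/EI
Flexibility coefficients: a unit moment at one end gives L/(3EI) there and L/(6EI) at the far end, so f₁₁ = f₂₂ = 4.667/EI and f₁₂ = f₂₁ = 2.333/EI.
Compatibility — zero rotation at each built-in end:
  4.667 M_1 + 2.333 M_2 = 5312
  2.333 M_1 + 4.667 M_2 = 5312
Solving the pair gives M_1 = 758.8 kN·m and M_2 = 758.8 kN·m (hogging).

M_1 = 758.8 kN·m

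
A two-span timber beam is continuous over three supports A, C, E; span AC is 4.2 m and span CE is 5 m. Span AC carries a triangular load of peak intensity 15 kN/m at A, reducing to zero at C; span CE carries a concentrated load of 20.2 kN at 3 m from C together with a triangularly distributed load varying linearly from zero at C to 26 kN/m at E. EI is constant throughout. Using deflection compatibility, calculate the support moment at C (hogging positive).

Insert a hinge at C; M_C is the redundant, and each span becomes simply supported.
Discontinuity in slope at C on the released structure — sum the simple-span end rotations:
  span AC: triangular load, peak 15: 7w₀L³/(360EI) = 21.61/EI
  span CE: point load 20.2 at a = 3: Pab(L + b)/(6LEI) = 28.28/EI
  span CE: triangular load, peak 26: 7w₀L³/(360EI) = 63.19/EI
  relative rotation θ_0 = (21.61 + 91.47)/EI = 113.1/EI
A unit hogging moment at C produces rotation L₁/(3EI) + L₂/(3EI) = 3.067/EI.
Slope continuity at C: θ_0 = M_C·3.067/EI, so M_C = 113.1/3.067 = 36.88 kN·m (hogging).

M_C = 36.88 kN·m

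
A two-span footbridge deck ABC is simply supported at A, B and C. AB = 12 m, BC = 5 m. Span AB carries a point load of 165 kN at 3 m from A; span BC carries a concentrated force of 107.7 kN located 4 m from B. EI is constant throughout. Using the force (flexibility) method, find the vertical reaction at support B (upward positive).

Release continuity at B by inserting a hinge; the redundant is the internal moment M_B. The primary structure is two simply-supported spans AB and BC.
End slopes at the hinge B, treating each span as simply supported:
  span AB: point load 165 at a = 3: Pab(L + a)/(6LEI) = 928.1/EI
  span BC: point load 107.7 at a = 4: Pab(L + b)/(6LEI) = 86.16/EI
  relative rotation θ_0 = (928.1 + 86.16)/EI = 1014/EI
A unit hogging moment at B produces rotation L₁/(3EI) + L₂/(3EI) = 5.667/EI.
Compatibility: M_B·(L₁+L₂)/(3EI) = θ_0, giving M_B = 179 kN·m (hogging).
Span AB, ΣM about A with M_B applied at B: R_B^{AB}·12 = 495 + 179, so R_B^{AB} = 56.17 kN and R_A = 165 − 56.17 = 108.8 kN.
Span BC, ΣM about C: R_B^{BC}·5 = 107.7 + 179, so R_B^{BC} = 57.34 kN and R_C = 107.7 − 57.34 = 50.36 kN.
R_B = 56.17 + 57.34 = 113.5 kN.

R_B = 113.5 kN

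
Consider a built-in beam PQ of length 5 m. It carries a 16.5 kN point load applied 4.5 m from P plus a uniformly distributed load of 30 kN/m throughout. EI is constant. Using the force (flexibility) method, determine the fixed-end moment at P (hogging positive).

M_P = 63.24 kN·m

Release both end moments; the primary structure is a simply-supported span PQ with redundants M_P and M_Q.
Simple-span end rotations at P and Q under the given loads:
  at P: point load 16.5 at a = 4.5: Pab(L + b)/(6LEI) = 6.806/EI
  at Q: point load 16.5 at a = 4.5: Pab(L + a)/(6LEI) = 11.76/EI
  at P: UDL 30: wL³/(24EI) = 156.2/EI
  at Q: UDL 30: wL³/(24EI) = 156.2/EI
  θ_P0 = 163.1/EI,  θ_Q0 = 168/EI
Flexibility coefficients: a unit moment at one end gives L/(3EI) there and L/(6EI) at the far end, so f₁₁ = f₂₂ = 1.667/EI and f₁₂ = f₂₁ = 0.8333/EI.
Compatibility — zero rotation at each built-in end:
  1.667 M_P + 0.8333 M_Q = 163.1
  0.8333 M_P + 1.667 M_Q = 168
Solving the pair gives M_P = 63.24 kN·m and M_Q = 69.18 kN·m (hogging).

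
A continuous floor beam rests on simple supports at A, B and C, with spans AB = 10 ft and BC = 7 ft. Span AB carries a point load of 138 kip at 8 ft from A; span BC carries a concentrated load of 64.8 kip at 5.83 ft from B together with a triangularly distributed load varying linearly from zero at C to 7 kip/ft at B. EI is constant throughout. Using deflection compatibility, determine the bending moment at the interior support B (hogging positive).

Take M_B as the redundant. Released structure: two simple spans AB and BC with a hinge at B.
End slopes at the hinge B, treating each span as simply supported:
  span AB: point load 138 at a = 8: Pab(L + a)/(6LEI) = 662.4/EI
  span BC: point load 64.8 at a = 5.83: Pab(L + b)/(6LEI) = 85.98/EI
  span BC: triangular load, peak 7: w₀L³/(45EI) = 53.36/EI
  relative rotation θ_0 = (662.4 + 139.3)/EI = 801.7/EI
A unit hogging moment at B produces rotation L₁/(3EI) + L₂/(3EI) = 5.667/EI.
Compatibility: M_B·(L₁+L₂)/(3EI) = θ_0, giving M_B = 141.5 kip·ft (hogging).

M_B = 141.5 kip·ft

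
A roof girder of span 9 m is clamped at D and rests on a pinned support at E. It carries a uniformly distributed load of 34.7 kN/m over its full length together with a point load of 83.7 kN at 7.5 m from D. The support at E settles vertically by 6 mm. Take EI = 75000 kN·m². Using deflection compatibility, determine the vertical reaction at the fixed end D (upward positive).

Release the roller at E. Primary structure: cantilever fixed at D.
Deflection at E on the released cantilever, summing each load's contribution:
  UDL 34.7: wL⁴/(8EI) = 28458/EI
  point load 83.7 at a = 7.5: Pa²(3L − a)/(6EI) = 15301/EI
  δ_0 = 43760/EI
Tip deflection under a unit load at E: L³/(3EI) = 243/EI.
With EI = 75000 kN·m²: δ_0 = 0.58346 m and δ_{EE} = 0.00324 m/kN.
Compatibility — the beam at E must follow the support down by 0.006 m: δ_0 − R_E·δ_{EE} = 0.006, so R_E = (0.58346 − 0.006)/0.00324 = 178.2 kN.
Vertical equilibrium: R_D = ΣP − R_E = 396 − 178.2 = 217.8 kN.

R_D = 217.8 kN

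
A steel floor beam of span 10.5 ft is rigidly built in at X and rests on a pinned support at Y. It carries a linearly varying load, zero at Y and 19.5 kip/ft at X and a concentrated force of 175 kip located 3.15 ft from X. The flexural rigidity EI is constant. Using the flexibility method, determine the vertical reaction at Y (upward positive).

R_Y = 41.74 kip

Take the reaction at Y as the redundant and release it; the primary structure is a cantilever fixed at X.
Deflection at Y on the released cantilever, summing each load's contribution:
  triangular load, peak 19.5 at the fixed end: w₀L⁴/(30EI) = 7901/EI
  point load 175 at a = 3.15: Pa²(3L − a)/(6EI) = 8205/EI
  δ_0 = 16105/EI
Flexibility coefficient — unit upward force at Y: δ_{YY} = L³/(3EI) = 385.9/EI.
Compatibility at Y: δ_0 − R_Y·δ_{YY} = 0, so R_Y = 16105/385.9 = 41.74 kip.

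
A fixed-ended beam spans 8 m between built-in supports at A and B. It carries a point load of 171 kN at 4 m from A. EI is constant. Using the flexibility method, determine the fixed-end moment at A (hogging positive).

M_A = 171 kN·m

Release both end moments; the primary structure is a simply-supported span AB with redundants M_A and M_B.
End rotations of the released simple span under the applied load (×1/EI):
  at A: point load 171 at a = 4: Pab(L + b)/(6LEI) = 684/EI
  at B: point load 171 at a = 4: Pab(L + a)/(6LEI) = 684/EI
  θ_A0 = 684/EI,  θ_B0 = 684/EI
Flexibility coefficients: a unit moment at one end gives L/(3EI) there and L/(6EI) at the far end, so f₁₁ = f₂₂ = 2.667/EI and f₁₂ = f₂₁ = 1.333/EI.
Compatibility — zero rotation at each built-in end:
  2.667 M_A + 1.333 M_B = 684
  1.333 M_A + 2.667 M_B = 684
Solving the pair gives M_A = 171 kN·m and M_B = 171 kN·m (hogging).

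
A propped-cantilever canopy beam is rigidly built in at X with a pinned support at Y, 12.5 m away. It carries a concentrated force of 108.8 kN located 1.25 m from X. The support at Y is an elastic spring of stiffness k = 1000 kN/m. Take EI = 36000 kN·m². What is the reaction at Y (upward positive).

R_Y = 1.495 kN

Release the roller at Y. Primary structure: cantilever fixed at X.
Free-end deflection of the primary structure under the applied loading (downward +):
  point load 108.8 at a = 1.25: Pa²(3L − a)/(6EI) = 1027/EI
Tip deflection under a unit load at Y: L³/(3EI) = 651/EI.
With EI = 36000 kN·m²: δ_0 = 0.02853 m and δ_{YY} = 0.018084 m/kN.
Compatibility — the spring shortens by R_Y/k under the reaction it provides: δ_0 − R_Y·δ_{YY} = R_Y/k. With 1/k = 0.001 m/kN, R_Y = δ_0 / (δ_{YY} + 1/k) = 0.02853 / (0.018084 + 0.001) = 1.495 kN.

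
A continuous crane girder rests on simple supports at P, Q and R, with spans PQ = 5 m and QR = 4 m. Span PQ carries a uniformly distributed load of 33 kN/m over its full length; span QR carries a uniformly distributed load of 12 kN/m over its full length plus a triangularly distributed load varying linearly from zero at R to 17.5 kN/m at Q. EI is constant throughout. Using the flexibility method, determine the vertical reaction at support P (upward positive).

Take M_Q as the redundant. Released structure: two simple spans PQ and QR with a hinge at Q.
Discontinuity in slope at Q on the released structure — sum the simple-span end rotations:
  span PQ: UDL 33: wL³/(24EI) = 171.9/EI
  span QR: UDL 12: wL³/(24EI) = 32/EI
  span QR: triangular load, peak 17.5: w₀L³/(45EI) = 24.89/EI
  relative rotation θ_0 = (171.9 + 56.89)/EI = 228.8/EI
A unit hogging moment at Q produces rotation L₁/(3EI) + L₂/(3EI) = 3/EI.
Compatibility: M_Q·(L₁+L₂)/(3EI) = θ_0, giving M_Q = 76.25 kN·m (hogging).
Span PQ, ΣM about P with M_Q applied at Q: R_Q^{PQ}·5 = 412.5 + 76.25, so R_Q^{PQ} = 97.75 kN and R_P = 165 − 97.75 = 67.25 kN.

R_P = 67.25 kN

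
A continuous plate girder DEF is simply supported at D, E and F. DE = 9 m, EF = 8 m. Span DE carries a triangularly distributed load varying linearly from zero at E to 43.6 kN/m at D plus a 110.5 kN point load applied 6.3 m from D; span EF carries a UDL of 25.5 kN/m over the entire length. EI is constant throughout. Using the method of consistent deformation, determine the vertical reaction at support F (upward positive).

R_F = 64.62 kN

Take M_E as the redundant. Released structure: two simple spans DE and EF with a hinge at E.
Discontinuity in slope at E on the released structure — sum the simple-span end rotations:
  span DE: triangular load, peak 43.6: 7w₀L³/(360EI) = 618/EI
  span DE: point load 110.5 at a = 6.3: Pab(L + a)/(6LEI) = 532.6/EI
  span EF: UDL 25.5: wL³/(24EI) = 544/EI
  relative rotation θ_0 = (1151 + 544)/EI = 1695/EI
A unit hogging moment at E produces rotation L₁/(3EI) + L₂/(3EI) = 5.667/EI.
Slope continuity at E: θ_0 = M_E·5.667/EI, so M_E = 1695/5.667 = 299 kN·m (hogging).
Span EF, ΣM about F: R_E^{EF}·8 = 816 + 299, so R_E^{EF} = 139.4 kN and R_F = 204 − 139.4 = 64.62 kN.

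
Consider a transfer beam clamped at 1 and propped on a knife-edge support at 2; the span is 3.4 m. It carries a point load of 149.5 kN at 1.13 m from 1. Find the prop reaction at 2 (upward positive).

R_2 = 22.03 kN

Choose R_2 as the redundant. The primary structure is the cantilever fixed at 1.
Free-end deflection of the primary structure under the applied loading (downward +):
  point load 149.5 at a = 1.13: Pa²(3L − a)/(6EI) = 288.6/EI
Tip deflection under a unit load at 2: L³/(3EI) = 13.1/EI.
Compatibility at 2: δ_0 − R_2·δ_{22} = 0, so R_2 = 288.6/13.1 = 22.03 kN.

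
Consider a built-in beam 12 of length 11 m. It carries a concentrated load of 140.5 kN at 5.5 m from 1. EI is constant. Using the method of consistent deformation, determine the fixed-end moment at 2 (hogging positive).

Take the two fixed-end moments M_1, M_2 as redundants; the released structure is the simple span 12.
Simple-span end rotations at 1 and 2 under the given loads:
  at 1: point load 140.5 at a = 5.5: Pab(L + b)/(6LEI) = 1063/EI
  at 2: point load 140.5 at a = 5.5: Pab(L + a)/(6LEI) = 1063/EI
  θ_10 = 1063/EI,  θ_20 = 1063/EI
Flexibility coefficients: a unit moment at one end gives L/(3EI) there and L/(6EI) at the far end, so f₁₁ = f₂₂ = 3.667/EI and f₁₂ = f₂₁ = 1.833/EI.
Compatibility — zero rotation at each built-in end:
  3.667 M_1 + 1.833 M_2 = 1063
  1.833 M_1 + 3.667 M_2 = 1063
Solving the pair gives M_1 = 193.2 kN·m and M_2 = 193.2 kN·m (hogging).

M_2 = 193.2 kN·m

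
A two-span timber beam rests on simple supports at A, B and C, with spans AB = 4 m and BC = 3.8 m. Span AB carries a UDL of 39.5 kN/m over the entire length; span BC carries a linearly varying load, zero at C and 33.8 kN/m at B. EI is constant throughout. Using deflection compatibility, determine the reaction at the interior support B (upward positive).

R_B = 150.7 kN

Release continuity at B by inserting a hinge; the redundant is the internal moment M_B. The primary structure is two simply-supported spans AB and BC.
Rotations at B on the released spans (each span's end-slope, ×1/EI):
  span AB: UDL 39.5: wL³/(24EI) = 105.3/EI
  span BC: triangular load, peak 33.8: w₀L³/(45EI) = 41.21/EI
  relative rotation θ_0 = (105.3 + 41.21)/EI = 146.5/EI
A unit hogging moment at B produces rotation L₁/(3EI) + L₂/(3EI) = 2.6/EI.
Slope continuity at B: θ_0 = M_B·2.6/EI, so M_B = 146.5/2.6 = 56.36 kN·m (hogging).
Span AB, ΣM about A with M_B applied at B: R_B^{AB}·4 = 316 + 56.36, so R_B^{AB} = 93.09 kN and R_A = 158 − 93.09 = 64.91 kN.
Span BC, ΣM about C: R_B^{BC}·3.8 = 162.7 + 56.36, so R_B^{BC} = 57.65 kN and R_C = 64.22 − 57.65 = 6.574 kN.
R_B = 93.09 + 57.65 = 150.7 kN.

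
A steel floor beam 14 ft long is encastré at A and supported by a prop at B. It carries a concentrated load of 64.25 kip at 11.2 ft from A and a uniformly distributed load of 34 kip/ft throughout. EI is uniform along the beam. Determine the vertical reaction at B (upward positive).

R_B = 223.7 kip

Take the reaction at B as the redundant and release it; the primary structure is a cantilever fixed at A.
Free-end deflection of the primary structure under the applied loading (downward +):
  point load 64.25 at a = 11.2: Pa²(3L − a)/(6EI) = 41372/EI
  UDL 34: wL⁴/(8EI) = 163268/EI
  δ_0 = 204640/EI
Flexibility coefficient — unit upward force at B: δ_{BB} = L³/(3EI) = 914.7/EI.
Compatibility at B: δ_0 − R_B·δ_{BB} = 0, so R_B = 204640/914.7 = 223.7 kip.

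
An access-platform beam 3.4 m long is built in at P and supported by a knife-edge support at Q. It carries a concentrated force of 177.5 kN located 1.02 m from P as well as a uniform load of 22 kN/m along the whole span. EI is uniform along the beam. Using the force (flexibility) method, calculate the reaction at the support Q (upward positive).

R_Q = 49.62 kN

Choose R_Q as the redundant. The primary structure is the cantilever fixed at P.
Primary-structure tip deflection at Q by superposition:
  point load 177.5 at a = 1.02: Pa²(3L − a)/(6EI) = 282.5/EI
  UDL 22: wL⁴/(8EI) = 367.5/EI
  δ_0 = 650/EI
Flexibility coefficient — unit upward force at Q: δ_{QQ} = L³/(3EI) = 13.1/EI.
The prop prevents deflection at Q: R_Q = δ_0/δ_{QQ} = 650/13.1 = 49.62 kN.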